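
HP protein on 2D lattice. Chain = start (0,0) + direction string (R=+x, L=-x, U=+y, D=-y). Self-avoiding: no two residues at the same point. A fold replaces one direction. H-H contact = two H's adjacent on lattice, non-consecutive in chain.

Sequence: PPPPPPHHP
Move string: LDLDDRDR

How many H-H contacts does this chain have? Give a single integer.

Answer: 0

Derivation:
Positions: [(0, 0), (-1, 0), (-1, -1), (-2, -1), (-2, -2), (-2, -3), (-1, -3), (-1, -4), (0, -4)]
No H-H contacts found.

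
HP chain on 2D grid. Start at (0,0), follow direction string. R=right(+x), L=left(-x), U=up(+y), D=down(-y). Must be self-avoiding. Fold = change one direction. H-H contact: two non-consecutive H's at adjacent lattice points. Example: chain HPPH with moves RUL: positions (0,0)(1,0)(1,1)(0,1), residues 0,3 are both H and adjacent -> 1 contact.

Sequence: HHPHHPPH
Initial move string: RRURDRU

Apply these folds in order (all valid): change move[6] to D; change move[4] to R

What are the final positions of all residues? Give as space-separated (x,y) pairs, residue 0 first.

Initial moves: RRURDRU
Fold: move[6]->D => RRURDRD (positions: [(0, 0), (1, 0), (2, 0), (2, 1), (3, 1), (3, 0), (4, 0), (4, -1)])
Fold: move[4]->R => RRURRRD (positions: [(0, 0), (1, 0), (2, 0), (2, 1), (3, 1), (4, 1), (5, 1), (5, 0)])

Answer: (0,0) (1,0) (2,0) (2,1) (3,1) (4,1) (5,1) (5,0)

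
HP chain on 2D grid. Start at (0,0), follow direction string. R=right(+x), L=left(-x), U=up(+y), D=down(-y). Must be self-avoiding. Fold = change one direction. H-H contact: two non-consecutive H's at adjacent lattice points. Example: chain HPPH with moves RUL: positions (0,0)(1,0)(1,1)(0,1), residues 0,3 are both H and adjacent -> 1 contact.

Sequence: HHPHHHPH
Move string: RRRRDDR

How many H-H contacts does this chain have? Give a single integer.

Answer: 0

Derivation:
Positions: [(0, 0), (1, 0), (2, 0), (3, 0), (4, 0), (4, -1), (4, -2), (5, -2)]
No H-H contacts found.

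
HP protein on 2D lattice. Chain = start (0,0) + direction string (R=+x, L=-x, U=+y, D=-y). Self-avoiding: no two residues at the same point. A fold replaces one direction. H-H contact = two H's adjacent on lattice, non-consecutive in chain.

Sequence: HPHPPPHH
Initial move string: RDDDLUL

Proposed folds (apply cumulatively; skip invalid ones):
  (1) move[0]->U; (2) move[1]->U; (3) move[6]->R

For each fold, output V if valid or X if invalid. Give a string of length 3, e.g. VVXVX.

Answer: XXX

Derivation:
Initial: RDDDLUL -> [(0, 0), (1, 0), (1, -1), (1, -2), (1, -3), (0, -3), (0, -2), (-1, -2)]
Fold 1: move[0]->U => UDDDLUL INVALID (collision), skipped
Fold 2: move[1]->U => RUDDLUL INVALID (collision), skipped
Fold 3: move[6]->R => RDDDLUR INVALID (collision), skipped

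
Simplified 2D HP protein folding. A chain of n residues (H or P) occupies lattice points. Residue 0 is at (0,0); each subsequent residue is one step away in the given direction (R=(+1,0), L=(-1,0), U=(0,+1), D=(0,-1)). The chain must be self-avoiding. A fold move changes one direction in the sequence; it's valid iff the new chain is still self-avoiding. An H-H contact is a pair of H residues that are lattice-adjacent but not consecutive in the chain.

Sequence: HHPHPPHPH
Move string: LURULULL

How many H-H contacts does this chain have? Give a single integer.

Positions: [(0, 0), (-1, 0), (-1, 1), (0, 1), (0, 2), (-1, 2), (-1, 3), (-2, 3), (-3, 3)]
H-H contact: residue 0 @(0,0) - residue 3 @(0, 1)

Answer: 1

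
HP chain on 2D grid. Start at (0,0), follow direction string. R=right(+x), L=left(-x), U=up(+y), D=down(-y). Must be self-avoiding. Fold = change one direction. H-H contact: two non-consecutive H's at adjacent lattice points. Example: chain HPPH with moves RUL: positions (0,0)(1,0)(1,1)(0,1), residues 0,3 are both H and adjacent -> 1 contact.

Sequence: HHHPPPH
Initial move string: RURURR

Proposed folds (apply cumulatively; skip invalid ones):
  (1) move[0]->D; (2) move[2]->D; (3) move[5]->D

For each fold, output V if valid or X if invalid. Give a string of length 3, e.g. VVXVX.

Answer: XXV

Derivation:
Initial: RURURR -> [(0, 0), (1, 0), (1, 1), (2, 1), (2, 2), (3, 2), (4, 2)]
Fold 1: move[0]->D => DURURR INVALID (collision), skipped
Fold 2: move[2]->D => RUDURR INVALID (collision), skipped
Fold 3: move[5]->D => RURURD VALID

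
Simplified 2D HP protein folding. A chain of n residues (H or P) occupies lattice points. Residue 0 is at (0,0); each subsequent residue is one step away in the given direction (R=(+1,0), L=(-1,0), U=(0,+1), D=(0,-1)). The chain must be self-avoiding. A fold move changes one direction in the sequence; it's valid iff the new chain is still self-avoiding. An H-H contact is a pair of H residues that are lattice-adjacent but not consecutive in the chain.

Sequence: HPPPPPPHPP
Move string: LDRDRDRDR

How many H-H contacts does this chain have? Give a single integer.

Answer: 0

Derivation:
Positions: [(0, 0), (-1, 0), (-1, -1), (0, -1), (0, -2), (1, -2), (1, -3), (2, -3), (2, -4), (3, -4)]
No H-H contacts found.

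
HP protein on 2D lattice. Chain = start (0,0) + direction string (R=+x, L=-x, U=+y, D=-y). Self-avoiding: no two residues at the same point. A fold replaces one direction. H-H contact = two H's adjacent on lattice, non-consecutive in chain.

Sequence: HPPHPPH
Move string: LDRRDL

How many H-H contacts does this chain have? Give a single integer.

Answer: 2

Derivation:
Positions: [(0, 0), (-1, 0), (-1, -1), (0, -1), (1, -1), (1, -2), (0, -2)]
H-H contact: residue 0 @(0,0) - residue 3 @(0, -1)
H-H contact: residue 3 @(0,-1) - residue 6 @(0, -2)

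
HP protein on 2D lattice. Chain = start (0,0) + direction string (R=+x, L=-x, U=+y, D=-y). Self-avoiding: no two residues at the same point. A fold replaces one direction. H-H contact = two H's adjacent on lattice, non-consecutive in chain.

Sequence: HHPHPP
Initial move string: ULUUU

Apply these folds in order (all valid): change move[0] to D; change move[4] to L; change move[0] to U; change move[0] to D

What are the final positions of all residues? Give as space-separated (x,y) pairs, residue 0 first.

Answer: (0,0) (0,-1) (-1,-1) (-1,0) (-1,1) (-2,1)

Derivation:
Initial moves: ULUUU
Fold: move[0]->D => DLUUU (positions: [(0, 0), (0, -1), (-1, -1), (-1, 0), (-1, 1), (-1, 2)])
Fold: move[4]->L => DLUUL (positions: [(0, 0), (0, -1), (-1, -1), (-1, 0), (-1, 1), (-2, 1)])
Fold: move[0]->U => ULUUL (positions: [(0, 0), (0, 1), (-1, 1), (-1, 2), (-1, 3), (-2, 3)])
Fold: move[0]->D => DLUUL (positions: [(0, 0), (0, -1), (-1, -1), (-1, 0), (-1, 1), (-2, 1)])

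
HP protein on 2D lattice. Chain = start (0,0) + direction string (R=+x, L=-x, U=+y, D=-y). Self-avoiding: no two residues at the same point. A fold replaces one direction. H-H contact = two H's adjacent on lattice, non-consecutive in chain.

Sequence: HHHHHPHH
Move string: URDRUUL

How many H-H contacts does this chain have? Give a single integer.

Answer: 2

Derivation:
Positions: [(0, 0), (0, 1), (1, 1), (1, 0), (2, 0), (2, 1), (2, 2), (1, 2)]
H-H contact: residue 0 @(0,0) - residue 3 @(1, 0)
H-H contact: residue 2 @(1,1) - residue 7 @(1, 2)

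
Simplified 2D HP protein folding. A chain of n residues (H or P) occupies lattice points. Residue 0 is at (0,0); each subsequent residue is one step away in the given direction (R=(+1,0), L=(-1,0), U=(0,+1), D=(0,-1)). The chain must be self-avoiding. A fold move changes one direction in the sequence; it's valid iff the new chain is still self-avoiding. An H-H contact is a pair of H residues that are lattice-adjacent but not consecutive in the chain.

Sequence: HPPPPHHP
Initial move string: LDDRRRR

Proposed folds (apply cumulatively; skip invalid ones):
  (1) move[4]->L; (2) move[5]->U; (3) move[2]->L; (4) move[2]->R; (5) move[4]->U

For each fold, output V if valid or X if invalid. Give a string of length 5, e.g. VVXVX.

Initial: LDDRRRR -> [(0, 0), (-1, 0), (-1, -1), (-1, -2), (0, -2), (1, -2), (2, -2), (3, -2)]
Fold 1: move[4]->L => LDDRLRR INVALID (collision), skipped
Fold 2: move[5]->U => LDDRRUR VALID
Fold 3: move[2]->L => LDLRRUR INVALID (collision), skipped
Fold 4: move[2]->R => LDRRRUR VALID
Fold 5: move[4]->U => LDRRUUR VALID

Answer: XVXVV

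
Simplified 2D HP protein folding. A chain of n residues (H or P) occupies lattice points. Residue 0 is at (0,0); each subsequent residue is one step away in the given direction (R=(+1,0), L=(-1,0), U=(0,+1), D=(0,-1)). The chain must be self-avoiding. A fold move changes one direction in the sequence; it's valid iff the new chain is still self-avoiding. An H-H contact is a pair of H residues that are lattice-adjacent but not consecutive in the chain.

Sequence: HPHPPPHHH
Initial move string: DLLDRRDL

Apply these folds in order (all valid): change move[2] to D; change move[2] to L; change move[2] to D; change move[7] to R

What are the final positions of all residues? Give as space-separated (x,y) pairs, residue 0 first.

Initial moves: DLLDRRDL
Fold: move[2]->D => DLDDRRDL (positions: [(0, 0), (0, -1), (-1, -1), (-1, -2), (-1, -3), (0, -3), (1, -3), (1, -4), (0, -4)])
Fold: move[2]->L => DLLDRRDL (positions: [(0, 0), (0, -1), (-1, -1), (-2, -1), (-2, -2), (-1, -2), (0, -2), (0, -3), (-1, -3)])
Fold: move[2]->D => DLDDRRDL (positions: [(0, 0), (0, -1), (-1, -1), (-1, -2), (-1, -3), (0, -3), (1, -3), (1, -4), (0, -4)])
Fold: move[7]->R => DLDDRRDR (positions: [(0, 0), (0, -1), (-1, -1), (-1, -2), (-1, -3), (0, -3), (1, -3), (1, -4), (2, -4)])

Answer: (0,0) (0,-1) (-1,-1) (-1,-2) (-1,-3) (0,-3) (1,-3) (1,-4) (2,-4)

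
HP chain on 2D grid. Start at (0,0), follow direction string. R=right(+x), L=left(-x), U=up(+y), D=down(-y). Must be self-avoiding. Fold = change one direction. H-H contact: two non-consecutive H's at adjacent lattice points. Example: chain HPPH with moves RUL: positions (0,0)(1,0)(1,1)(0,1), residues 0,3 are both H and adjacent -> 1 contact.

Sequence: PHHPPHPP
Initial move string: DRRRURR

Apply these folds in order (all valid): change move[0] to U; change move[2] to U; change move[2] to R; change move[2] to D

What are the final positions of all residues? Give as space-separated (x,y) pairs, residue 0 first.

Initial moves: DRRRURR
Fold: move[0]->U => URRRURR (positions: [(0, 0), (0, 1), (1, 1), (2, 1), (3, 1), (3, 2), (4, 2), (5, 2)])
Fold: move[2]->U => URURURR (positions: [(0, 0), (0, 1), (1, 1), (1, 2), (2, 2), (2, 3), (3, 3), (4, 3)])
Fold: move[2]->R => URRRURR (positions: [(0, 0), (0, 1), (1, 1), (2, 1), (3, 1), (3, 2), (4, 2), (5, 2)])
Fold: move[2]->D => URDRURR (positions: [(0, 0), (0, 1), (1, 1), (1, 0), (2, 0), (2, 1), (3, 1), (4, 1)])

Answer: (0,0) (0,1) (1,1) (1,0) (2,0) (2,1) (3,1) (4,1)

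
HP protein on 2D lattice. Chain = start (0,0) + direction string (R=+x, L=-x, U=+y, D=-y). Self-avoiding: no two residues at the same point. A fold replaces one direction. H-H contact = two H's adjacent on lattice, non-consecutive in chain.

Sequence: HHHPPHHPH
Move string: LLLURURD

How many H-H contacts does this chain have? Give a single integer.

Answer: 3

Derivation:
Positions: [(0, 0), (-1, 0), (-2, 0), (-3, 0), (-3, 1), (-2, 1), (-2, 2), (-1, 2), (-1, 1)]
H-H contact: residue 1 @(-1,0) - residue 8 @(-1, 1)
H-H contact: residue 2 @(-2,0) - residue 5 @(-2, 1)
H-H contact: residue 5 @(-2,1) - residue 8 @(-1, 1)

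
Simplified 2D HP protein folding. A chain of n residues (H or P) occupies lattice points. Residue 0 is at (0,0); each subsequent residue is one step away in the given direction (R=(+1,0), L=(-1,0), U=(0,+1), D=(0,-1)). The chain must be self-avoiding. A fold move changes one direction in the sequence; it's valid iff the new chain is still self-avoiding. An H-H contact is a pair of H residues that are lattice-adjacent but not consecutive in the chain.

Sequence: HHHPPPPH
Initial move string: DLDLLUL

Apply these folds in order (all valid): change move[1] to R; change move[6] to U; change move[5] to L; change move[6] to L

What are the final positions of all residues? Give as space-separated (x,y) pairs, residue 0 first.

Answer: (0,0) (0,-1) (1,-1) (1,-2) (0,-2) (-1,-2) (-2,-2) (-3,-2)

Derivation:
Initial moves: DLDLLUL
Fold: move[1]->R => DRDLLUL (positions: [(0, 0), (0, -1), (1, -1), (1, -2), (0, -2), (-1, -2), (-1, -1), (-2, -1)])
Fold: move[6]->U => DRDLLUU (positions: [(0, 0), (0, -1), (1, -1), (1, -2), (0, -2), (-1, -2), (-1, -1), (-1, 0)])
Fold: move[5]->L => DRDLLLU (positions: [(0, 0), (0, -1), (1, -1), (1, -2), (0, -2), (-1, -2), (-2, -2), (-2, -1)])
Fold: move[6]->L => DRDLLLL (positions: [(0, 0), (0, -1), (1, -1), (1, -2), (0, -2), (-1, -2), (-2, -2), (-3, -2)])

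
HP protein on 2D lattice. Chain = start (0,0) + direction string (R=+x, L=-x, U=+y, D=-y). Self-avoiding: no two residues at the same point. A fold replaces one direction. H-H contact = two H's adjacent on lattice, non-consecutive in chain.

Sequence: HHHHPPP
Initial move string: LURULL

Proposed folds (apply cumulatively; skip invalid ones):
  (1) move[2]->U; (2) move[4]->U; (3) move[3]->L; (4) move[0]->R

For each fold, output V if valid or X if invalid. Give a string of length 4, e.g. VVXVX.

Initial: LURULL -> [(0, 0), (-1, 0), (-1, 1), (0, 1), (0, 2), (-1, 2), (-2, 2)]
Fold 1: move[2]->U => LUUULL VALID
Fold 2: move[4]->U => LUUUUL VALID
Fold 3: move[3]->L => LUULUL VALID
Fold 4: move[0]->R => RUULUL VALID

Answer: VVVV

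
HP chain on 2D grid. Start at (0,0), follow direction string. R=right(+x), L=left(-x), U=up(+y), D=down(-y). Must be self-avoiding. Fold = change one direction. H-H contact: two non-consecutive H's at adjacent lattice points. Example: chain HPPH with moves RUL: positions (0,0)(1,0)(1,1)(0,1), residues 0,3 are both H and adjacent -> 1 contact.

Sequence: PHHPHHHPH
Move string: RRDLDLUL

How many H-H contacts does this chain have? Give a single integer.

Answer: 1

Derivation:
Positions: [(0, 0), (1, 0), (2, 0), (2, -1), (1, -1), (1, -2), (0, -2), (0, -1), (-1, -1)]
H-H contact: residue 1 @(1,0) - residue 4 @(1, -1)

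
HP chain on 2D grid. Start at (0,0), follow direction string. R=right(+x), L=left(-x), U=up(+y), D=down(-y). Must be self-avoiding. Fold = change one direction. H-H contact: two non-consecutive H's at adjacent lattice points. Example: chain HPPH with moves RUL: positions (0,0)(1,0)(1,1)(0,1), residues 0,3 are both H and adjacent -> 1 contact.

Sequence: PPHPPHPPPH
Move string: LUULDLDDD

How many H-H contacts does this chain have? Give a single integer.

Answer: 1

Derivation:
Positions: [(0, 0), (-1, 0), (-1, 1), (-1, 2), (-2, 2), (-2, 1), (-3, 1), (-3, 0), (-3, -1), (-3, -2)]
H-H contact: residue 2 @(-1,1) - residue 5 @(-2, 1)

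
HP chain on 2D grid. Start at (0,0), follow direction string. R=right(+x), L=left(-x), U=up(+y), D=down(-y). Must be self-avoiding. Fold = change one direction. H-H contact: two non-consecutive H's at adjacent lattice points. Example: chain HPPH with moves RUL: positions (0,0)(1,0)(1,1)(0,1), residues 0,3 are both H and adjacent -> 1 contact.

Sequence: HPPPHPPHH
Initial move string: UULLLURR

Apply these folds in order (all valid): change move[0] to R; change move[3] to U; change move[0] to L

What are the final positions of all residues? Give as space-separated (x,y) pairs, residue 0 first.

Initial moves: UULLLURR
Fold: move[0]->R => RULLLURR (positions: [(0, 0), (1, 0), (1, 1), (0, 1), (-1, 1), (-2, 1), (-2, 2), (-1, 2), (0, 2)])
Fold: move[3]->U => RULULURR (positions: [(0, 0), (1, 0), (1, 1), (0, 1), (0, 2), (-1, 2), (-1, 3), (0, 3), (1, 3)])
Fold: move[0]->L => LULULURR (positions: [(0, 0), (-1, 0), (-1, 1), (-2, 1), (-2, 2), (-3, 2), (-3, 3), (-2, 3), (-1, 3)])

Answer: (0,0) (-1,0) (-1,1) (-2,1) (-2,2) (-3,2) (-3,3) (-2,3) (-1,3)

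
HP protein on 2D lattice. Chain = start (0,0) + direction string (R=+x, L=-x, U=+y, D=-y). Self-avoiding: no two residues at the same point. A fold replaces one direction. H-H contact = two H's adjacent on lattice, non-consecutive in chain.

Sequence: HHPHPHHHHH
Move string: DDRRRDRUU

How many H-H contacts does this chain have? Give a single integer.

Answer: 1

Derivation:
Positions: [(0, 0), (0, -1), (0, -2), (1, -2), (2, -2), (3, -2), (3, -3), (4, -3), (4, -2), (4, -1)]
H-H contact: residue 5 @(3,-2) - residue 8 @(4, -2)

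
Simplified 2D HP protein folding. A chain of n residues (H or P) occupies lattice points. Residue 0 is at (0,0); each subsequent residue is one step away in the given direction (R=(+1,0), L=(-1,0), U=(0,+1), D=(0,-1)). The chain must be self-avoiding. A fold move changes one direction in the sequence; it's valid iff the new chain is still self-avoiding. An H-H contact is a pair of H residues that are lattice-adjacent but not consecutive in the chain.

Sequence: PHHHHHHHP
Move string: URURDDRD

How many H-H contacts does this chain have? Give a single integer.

Positions: [(0, 0), (0, 1), (1, 1), (1, 2), (2, 2), (2, 1), (2, 0), (3, 0), (3, -1)]
H-H contact: residue 2 @(1,1) - residue 5 @(2, 1)

Answer: 1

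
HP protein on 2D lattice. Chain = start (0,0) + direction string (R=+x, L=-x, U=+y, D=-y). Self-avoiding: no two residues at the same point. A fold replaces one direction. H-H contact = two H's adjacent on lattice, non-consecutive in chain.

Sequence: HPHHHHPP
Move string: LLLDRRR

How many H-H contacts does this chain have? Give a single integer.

Positions: [(0, 0), (-1, 0), (-2, 0), (-3, 0), (-3, -1), (-2, -1), (-1, -1), (0, -1)]
H-H contact: residue 2 @(-2,0) - residue 5 @(-2, -1)

Answer: 1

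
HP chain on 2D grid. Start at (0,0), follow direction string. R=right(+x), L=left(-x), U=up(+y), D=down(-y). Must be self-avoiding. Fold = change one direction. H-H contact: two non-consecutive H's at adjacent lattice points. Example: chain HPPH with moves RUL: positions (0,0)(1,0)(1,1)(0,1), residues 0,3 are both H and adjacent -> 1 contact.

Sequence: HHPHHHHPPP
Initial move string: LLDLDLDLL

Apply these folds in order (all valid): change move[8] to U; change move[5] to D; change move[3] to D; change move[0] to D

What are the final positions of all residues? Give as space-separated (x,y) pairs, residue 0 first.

Initial moves: LLDLDLDLL
Fold: move[8]->U => LLDLDLDLU (positions: [(0, 0), (-1, 0), (-2, 0), (-2, -1), (-3, -1), (-3, -2), (-4, -2), (-4, -3), (-5, -3), (-5, -2)])
Fold: move[5]->D => LLDLDDDLU (positions: [(0, 0), (-1, 0), (-2, 0), (-2, -1), (-3, -1), (-3, -2), (-3, -3), (-3, -4), (-4, -4), (-4, -3)])
Fold: move[3]->D => LLDDDDDLU (positions: [(0, 0), (-1, 0), (-2, 0), (-2, -1), (-2, -2), (-2, -3), (-2, -4), (-2, -5), (-3, -5), (-3, -4)])
Fold: move[0]->D => DLDDDDDLU (positions: [(0, 0), (0, -1), (-1, -1), (-1, -2), (-1, -3), (-1, -4), (-1, -5), (-1, -6), (-2, -6), (-2, -5)])

Answer: (0,0) (0,-1) (-1,-1) (-1,-2) (-1,-3) (-1,-4) (-1,-5) (-1,-6) (-2,-6) (-2,-5)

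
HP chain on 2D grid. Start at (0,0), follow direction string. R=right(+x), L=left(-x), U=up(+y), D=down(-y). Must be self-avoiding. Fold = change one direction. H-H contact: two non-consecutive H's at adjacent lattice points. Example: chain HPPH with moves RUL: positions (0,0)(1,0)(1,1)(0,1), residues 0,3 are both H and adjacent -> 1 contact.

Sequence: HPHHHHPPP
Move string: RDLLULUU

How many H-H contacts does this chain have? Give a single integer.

Positions: [(0, 0), (1, 0), (1, -1), (0, -1), (-1, -1), (-1, 0), (-2, 0), (-2, 1), (-2, 2)]
H-H contact: residue 0 @(0,0) - residue 5 @(-1, 0)
H-H contact: residue 0 @(0,0) - residue 3 @(0, -1)

Answer: 2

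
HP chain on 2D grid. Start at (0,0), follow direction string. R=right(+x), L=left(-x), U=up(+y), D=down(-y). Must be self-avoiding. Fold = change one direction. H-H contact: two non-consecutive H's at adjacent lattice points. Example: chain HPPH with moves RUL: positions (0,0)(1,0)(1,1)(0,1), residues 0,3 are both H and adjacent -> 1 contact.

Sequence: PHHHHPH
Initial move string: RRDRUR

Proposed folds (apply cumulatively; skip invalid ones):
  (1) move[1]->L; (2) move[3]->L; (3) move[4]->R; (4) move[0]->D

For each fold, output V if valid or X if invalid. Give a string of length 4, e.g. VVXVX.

Answer: XXVV

Derivation:
Initial: RRDRUR -> [(0, 0), (1, 0), (2, 0), (2, -1), (3, -1), (3, 0), (4, 0)]
Fold 1: move[1]->L => RLDRUR INVALID (collision), skipped
Fold 2: move[3]->L => RRDLUR INVALID (collision), skipped
Fold 3: move[4]->R => RRDRRR VALID
Fold 4: move[0]->D => DRDRRR VALID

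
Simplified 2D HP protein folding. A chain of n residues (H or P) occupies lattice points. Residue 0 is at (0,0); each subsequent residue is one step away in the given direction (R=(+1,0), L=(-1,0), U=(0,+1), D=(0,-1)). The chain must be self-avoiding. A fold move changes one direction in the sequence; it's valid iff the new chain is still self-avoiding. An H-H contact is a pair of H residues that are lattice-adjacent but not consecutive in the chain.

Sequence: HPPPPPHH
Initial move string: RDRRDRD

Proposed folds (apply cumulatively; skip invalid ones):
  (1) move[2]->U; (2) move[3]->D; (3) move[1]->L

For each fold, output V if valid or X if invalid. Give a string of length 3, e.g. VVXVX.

Initial: RDRRDRD -> [(0, 0), (1, 0), (1, -1), (2, -1), (3, -1), (3, -2), (4, -2), (4, -3)]
Fold 1: move[2]->U => RDURDRD INVALID (collision), skipped
Fold 2: move[3]->D => RDRDDRD VALID
Fold 3: move[1]->L => RLRDDRD INVALID (collision), skipped

Answer: XVX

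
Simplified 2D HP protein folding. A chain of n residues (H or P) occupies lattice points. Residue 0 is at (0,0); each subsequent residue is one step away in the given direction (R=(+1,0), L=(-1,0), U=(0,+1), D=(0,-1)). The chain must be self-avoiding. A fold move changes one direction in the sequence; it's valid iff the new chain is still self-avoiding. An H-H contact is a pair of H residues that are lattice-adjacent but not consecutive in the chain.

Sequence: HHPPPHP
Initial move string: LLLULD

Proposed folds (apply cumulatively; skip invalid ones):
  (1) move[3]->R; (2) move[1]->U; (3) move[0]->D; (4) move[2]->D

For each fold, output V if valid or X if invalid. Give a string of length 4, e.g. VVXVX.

Initial: LLLULD -> [(0, 0), (-1, 0), (-2, 0), (-3, 0), (-3, 1), (-4, 1), (-4, 0)]
Fold 1: move[3]->R => LLLRLD INVALID (collision), skipped
Fold 2: move[1]->U => LULULD VALID
Fold 3: move[0]->D => DULULD INVALID (collision), skipped
Fold 4: move[2]->D => LUDULD INVALID (collision), skipped

Answer: XVXX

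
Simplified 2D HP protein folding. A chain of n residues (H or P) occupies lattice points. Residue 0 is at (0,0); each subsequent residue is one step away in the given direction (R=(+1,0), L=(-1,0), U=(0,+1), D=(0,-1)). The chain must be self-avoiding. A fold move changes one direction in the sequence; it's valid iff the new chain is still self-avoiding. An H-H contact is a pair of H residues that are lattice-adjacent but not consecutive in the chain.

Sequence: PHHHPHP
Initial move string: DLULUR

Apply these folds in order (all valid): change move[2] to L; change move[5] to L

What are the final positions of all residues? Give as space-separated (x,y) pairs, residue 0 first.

Answer: (0,0) (0,-1) (-1,-1) (-2,-1) (-3,-1) (-3,0) (-4,0)

Derivation:
Initial moves: DLULUR
Fold: move[2]->L => DLLLUR (positions: [(0, 0), (0, -1), (-1, -1), (-2, -1), (-3, -1), (-3, 0), (-2, 0)])
Fold: move[5]->L => DLLLUL (positions: [(0, 0), (0, -1), (-1, -1), (-2, -1), (-3, -1), (-3, 0), (-4, 0)])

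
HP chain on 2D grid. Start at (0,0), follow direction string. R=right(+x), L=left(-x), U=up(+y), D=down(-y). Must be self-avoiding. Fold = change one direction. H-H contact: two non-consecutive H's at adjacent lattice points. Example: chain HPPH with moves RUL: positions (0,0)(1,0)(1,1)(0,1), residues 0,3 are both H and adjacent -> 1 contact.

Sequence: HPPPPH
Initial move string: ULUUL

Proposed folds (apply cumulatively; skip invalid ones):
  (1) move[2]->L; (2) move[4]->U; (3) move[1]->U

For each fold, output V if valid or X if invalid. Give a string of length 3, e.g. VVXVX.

Answer: VVV

Derivation:
Initial: ULUUL -> [(0, 0), (0, 1), (-1, 1), (-1, 2), (-1, 3), (-2, 3)]
Fold 1: move[2]->L => ULLUL VALID
Fold 2: move[4]->U => ULLUU VALID
Fold 3: move[1]->U => UULUU VALID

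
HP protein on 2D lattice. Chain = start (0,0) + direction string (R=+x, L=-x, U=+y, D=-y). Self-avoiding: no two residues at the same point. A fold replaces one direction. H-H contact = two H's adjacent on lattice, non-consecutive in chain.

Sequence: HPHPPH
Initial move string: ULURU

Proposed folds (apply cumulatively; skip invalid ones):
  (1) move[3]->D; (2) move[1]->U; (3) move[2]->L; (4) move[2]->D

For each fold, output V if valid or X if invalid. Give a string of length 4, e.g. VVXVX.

Answer: XVXX

Derivation:
Initial: ULURU -> [(0, 0), (0, 1), (-1, 1), (-1, 2), (0, 2), (0, 3)]
Fold 1: move[3]->D => ULUDU INVALID (collision), skipped
Fold 2: move[1]->U => UUURU VALID
Fold 3: move[2]->L => UULRU INVALID (collision), skipped
Fold 4: move[2]->D => UUDRU INVALID (collision), skipped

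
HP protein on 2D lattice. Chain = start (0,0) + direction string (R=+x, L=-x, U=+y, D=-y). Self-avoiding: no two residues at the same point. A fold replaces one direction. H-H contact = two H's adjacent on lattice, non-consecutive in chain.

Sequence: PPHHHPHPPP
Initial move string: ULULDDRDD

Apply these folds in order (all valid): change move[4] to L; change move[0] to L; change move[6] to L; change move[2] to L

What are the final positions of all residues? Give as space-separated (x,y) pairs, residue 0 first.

Answer: (0,0) (-1,0) (-2,0) (-3,0) (-4,0) (-5,0) (-5,-1) (-6,-1) (-6,-2) (-6,-3)

Derivation:
Initial moves: ULULDDRDD
Fold: move[4]->L => ULULLDRDD (positions: [(0, 0), (0, 1), (-1, 1), (-1, 2), (-2, 2), (-3, 2), (-3, 1), (-2, 1), (-2, 0), (-2, -1)])
Fold: move[0]->L => LLULLDRDD (positions: [(0, 0), (-1, 0), (-2, 0), (-2, 1), (-3, 1), (-4, 1), (-4, 0), (-3, 0), (-3, -1), (-3, -2)])
Fold: move[6]->L => LLULLDLDD (positions: [(0, 0), (-1, 0), (-2, 0), (-2, 1), (-3, 1), (-4, 1), (-4, 0), (-5, 0), (-5, -1), (-5, -2)])
Fold: move[2]->L => LLLLLDLDD (positions: [(0, 0), (-1, 0), (-2, 0), (-3, 0), (-4, 0), (-5, 0), (-5, -1), (-6, -1), (-6, -2), (-6, -3)])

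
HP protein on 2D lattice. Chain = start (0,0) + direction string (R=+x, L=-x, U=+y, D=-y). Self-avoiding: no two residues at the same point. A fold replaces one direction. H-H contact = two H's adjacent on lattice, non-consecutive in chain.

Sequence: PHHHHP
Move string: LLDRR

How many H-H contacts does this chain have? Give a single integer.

Answer: 1

Derivation:
Positions: [(0, 0), (-1, 0), (-2, 0), (-2, -1), (-1, -1), (0, -1)]
H-H contact: residue 1 @(-1,0) - residue 4 @(-1, -1)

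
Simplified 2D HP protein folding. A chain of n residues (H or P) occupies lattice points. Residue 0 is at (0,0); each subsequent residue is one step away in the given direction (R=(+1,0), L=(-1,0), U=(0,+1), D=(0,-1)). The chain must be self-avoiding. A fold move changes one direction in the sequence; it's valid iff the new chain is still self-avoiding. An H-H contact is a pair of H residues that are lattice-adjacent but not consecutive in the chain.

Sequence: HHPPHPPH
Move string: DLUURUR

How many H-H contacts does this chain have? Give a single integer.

Answer: 0

Derivation:
Positions: [(0, 0), (0, -1), (-1, -1), (-1, 0), (-1, 1), (0, 1), (0, 2), (1, 2)]
No H-H contacts found.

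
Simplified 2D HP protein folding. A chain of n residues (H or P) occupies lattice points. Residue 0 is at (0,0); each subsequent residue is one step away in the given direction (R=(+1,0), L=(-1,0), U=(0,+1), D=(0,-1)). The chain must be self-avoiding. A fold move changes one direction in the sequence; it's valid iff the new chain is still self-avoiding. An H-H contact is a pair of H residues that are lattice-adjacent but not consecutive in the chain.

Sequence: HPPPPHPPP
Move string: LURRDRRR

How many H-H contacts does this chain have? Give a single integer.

Positions: [(0, 0), (-1, 0), (-1, 1), (0, 1), (1, 1), (1, 0), (2, 0), (3, 0), (4, 0)]
H-H contact: residue 0 @(0,0) - residue 5 @(1, 0)

Answer: 1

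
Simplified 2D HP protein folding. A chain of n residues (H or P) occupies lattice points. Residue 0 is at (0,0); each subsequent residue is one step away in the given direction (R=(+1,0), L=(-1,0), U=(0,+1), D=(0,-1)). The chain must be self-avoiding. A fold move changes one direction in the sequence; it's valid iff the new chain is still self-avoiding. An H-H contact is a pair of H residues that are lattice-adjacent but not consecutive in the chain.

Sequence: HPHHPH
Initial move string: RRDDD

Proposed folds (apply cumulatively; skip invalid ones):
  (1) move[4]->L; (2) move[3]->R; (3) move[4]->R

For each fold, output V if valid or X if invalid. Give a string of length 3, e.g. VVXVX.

Initial: RRDDD -> [(0, 0), (1, 0), (2, 0), (2, -1), (2, -2), (2, -3)]
Fold 1: move[4]->L => RRDDL VALID
Fold 2: move[3]->R => RRDRL INVALID (collision), skipped
Fold 3: move[4]->R => RRDDR VALID

Answer: VXV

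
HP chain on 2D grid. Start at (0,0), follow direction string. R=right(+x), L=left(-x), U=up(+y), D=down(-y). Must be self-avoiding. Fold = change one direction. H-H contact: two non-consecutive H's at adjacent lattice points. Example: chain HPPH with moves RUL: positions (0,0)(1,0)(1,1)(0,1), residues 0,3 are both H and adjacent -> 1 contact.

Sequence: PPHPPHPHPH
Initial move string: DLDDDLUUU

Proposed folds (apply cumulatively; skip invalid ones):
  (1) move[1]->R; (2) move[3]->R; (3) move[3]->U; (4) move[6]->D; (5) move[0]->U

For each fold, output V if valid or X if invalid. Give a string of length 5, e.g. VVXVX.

Initial: DLDDDLUUU -> [(0, 0), (0, -1), (-1, -1), (-1, -2), (-1, -3), (-1, -4), (-2, -4), (-2, -3), (-2, -2), (-2, -1)]
Fold 1: move[1]->R => DRDDDLUUU INVALID (collision), skipped
Fold 2: move[3]->R => DLDRDLUUU INVALID (collision), skipped
Fold 3: move[3]->U => DLDUDLUUU INVALID (collision), skipped
Fold 4: move[6]->D => DLDDDLDUU INVALID (collision), skipped
Fold 5: move[0]->U => ULDDDLUUU VALID

Answer: XXXXV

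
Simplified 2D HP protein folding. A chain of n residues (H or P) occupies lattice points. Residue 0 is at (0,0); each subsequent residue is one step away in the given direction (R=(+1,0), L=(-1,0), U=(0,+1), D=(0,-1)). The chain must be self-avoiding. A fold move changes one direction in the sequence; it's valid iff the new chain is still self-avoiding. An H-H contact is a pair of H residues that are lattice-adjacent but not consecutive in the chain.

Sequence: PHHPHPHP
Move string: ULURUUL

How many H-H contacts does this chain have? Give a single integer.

Positions: [(0, 0), (0, 1), (-1, 1), (-1, 2), (0, 2), (0, 3), (0, 4), (-1, 4)]
H-H contact: residue 1 @(0,1) - residue 4 @(0, 2)

Answer: 1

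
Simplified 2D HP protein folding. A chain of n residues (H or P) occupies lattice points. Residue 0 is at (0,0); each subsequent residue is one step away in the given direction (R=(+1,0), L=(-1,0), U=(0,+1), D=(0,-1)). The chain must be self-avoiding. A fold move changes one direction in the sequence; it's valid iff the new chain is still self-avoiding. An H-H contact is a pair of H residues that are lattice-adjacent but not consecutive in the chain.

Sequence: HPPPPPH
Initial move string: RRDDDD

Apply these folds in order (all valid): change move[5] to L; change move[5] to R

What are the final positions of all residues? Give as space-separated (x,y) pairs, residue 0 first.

Initial moves: RRDDDD
Fold: move[5]->L => RRDDDL (positions: [(0, 0), (1, 0), (2, 0), (2, -1), (2, -2), (2, -3), (1, -3)])
Fold: move[5]->R => RRDDDR (positions: [(0, 0), (1, 0), (2, 0), (2, -1), (2, -2), (2, -3), (3, -3)])

Answer: (0,0) (1,0) (2,0) (2,-1) (2,-2) (2,-3) (3,-3)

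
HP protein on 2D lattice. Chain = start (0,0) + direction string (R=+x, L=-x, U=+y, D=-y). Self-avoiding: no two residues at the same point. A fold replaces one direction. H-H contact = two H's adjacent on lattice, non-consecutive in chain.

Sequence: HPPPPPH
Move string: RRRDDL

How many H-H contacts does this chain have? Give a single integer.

Answer: 0

Derivation:
Positions: [(0, 0), (1, 0), (2, 0), (3, 0), (3, -1), (3, -2), (2, -2)]
No H-H contacts found.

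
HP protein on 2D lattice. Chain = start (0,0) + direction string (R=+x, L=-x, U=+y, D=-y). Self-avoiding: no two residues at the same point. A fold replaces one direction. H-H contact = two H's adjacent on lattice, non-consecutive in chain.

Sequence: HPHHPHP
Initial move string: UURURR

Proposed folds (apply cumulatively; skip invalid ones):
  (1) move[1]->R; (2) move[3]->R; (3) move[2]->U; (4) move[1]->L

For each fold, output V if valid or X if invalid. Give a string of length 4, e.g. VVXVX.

Answer: VVVV

Derivation:
Initial: UURURR -> [(0, 0), (0, 1), (0, 2), (1, 2), (1, 3), (2, 3), (3, 3)]
Fold 1: move[1]->R => URRURR VALID
Fold 2: move[3]->R => URRRRR VALID
Fold 3: move[2]->U => URURRR VALID
Fold 4: move[1]->L => ULURRR VALID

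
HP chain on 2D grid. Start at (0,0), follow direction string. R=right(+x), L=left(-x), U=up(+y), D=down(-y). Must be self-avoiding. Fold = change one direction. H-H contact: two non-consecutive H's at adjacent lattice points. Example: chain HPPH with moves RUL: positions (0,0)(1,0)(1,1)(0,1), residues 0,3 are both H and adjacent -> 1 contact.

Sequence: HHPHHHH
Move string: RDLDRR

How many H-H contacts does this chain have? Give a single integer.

Positions: [(0, 0), (1, 0), (1, -1), (0, -1), (0, -2), (1, -2), (2, -2)]
H-H contact: residue 0 @(0,0) - residue 3 @(0, -1)

Answer: 1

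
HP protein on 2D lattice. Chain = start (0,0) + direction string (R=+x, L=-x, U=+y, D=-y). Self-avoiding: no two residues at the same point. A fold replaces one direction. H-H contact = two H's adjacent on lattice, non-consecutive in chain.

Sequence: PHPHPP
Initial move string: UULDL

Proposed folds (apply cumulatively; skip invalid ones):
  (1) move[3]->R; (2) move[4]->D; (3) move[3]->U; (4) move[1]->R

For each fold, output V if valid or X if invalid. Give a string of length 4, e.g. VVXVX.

Initial: UULDL -> [(0, 0), (0, 1), (0, 2), (-1, 2), (-1, 1), (-2, 1)]
Fold 1: move[3]->R => UULRL INVALID (collision), skipped
Fold 2: move[4]->D => UULDD VALID
Fold 3: move[3]->U => UULUD INVALID (collision), skipped
Fold 4: move[1]->R => URLDD INVALID (collision), skipped

Answer: XVXX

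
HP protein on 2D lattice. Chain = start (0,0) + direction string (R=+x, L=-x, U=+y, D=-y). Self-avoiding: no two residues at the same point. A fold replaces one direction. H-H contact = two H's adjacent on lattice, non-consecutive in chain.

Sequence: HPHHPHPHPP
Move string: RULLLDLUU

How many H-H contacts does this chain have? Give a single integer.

Positions: [(0, 0), (1, 0), (1, 1), (0, 1), (-1, 1), (-2, 1), (-2, 0), (-3, 0), (-3, 1), (-3, 2)]
H-H contact: residue 0 @(0,0) - residue 3 @(0, 1)

Answer: 1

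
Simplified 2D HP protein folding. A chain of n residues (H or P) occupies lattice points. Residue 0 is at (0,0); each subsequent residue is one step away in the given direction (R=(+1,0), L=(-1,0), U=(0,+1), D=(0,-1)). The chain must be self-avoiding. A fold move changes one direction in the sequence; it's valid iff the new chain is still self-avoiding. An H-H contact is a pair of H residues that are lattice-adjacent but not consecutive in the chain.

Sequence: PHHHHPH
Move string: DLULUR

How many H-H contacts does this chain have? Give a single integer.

Positions: [(0, 0), (0, -1), (-1, -1), (-1, 0), (-2, 0), (-2, 1), (-1, 1)]
H-H contact: residue 3 @(-1,0) - residue 6 @(-1, 1)

Answer: 1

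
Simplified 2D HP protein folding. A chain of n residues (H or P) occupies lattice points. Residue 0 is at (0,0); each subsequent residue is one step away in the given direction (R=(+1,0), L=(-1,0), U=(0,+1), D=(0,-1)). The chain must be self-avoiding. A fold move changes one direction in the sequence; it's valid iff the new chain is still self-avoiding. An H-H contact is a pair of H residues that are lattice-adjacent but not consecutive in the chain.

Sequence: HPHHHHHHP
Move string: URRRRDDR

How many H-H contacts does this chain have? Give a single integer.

Positions: [(0, 0), (0, 1), (1, 1), (2, 1), (3, 1), (4, 1), (4, 0), (4, -1), (5, -1)]
No H-H contacts found.

Answer: 0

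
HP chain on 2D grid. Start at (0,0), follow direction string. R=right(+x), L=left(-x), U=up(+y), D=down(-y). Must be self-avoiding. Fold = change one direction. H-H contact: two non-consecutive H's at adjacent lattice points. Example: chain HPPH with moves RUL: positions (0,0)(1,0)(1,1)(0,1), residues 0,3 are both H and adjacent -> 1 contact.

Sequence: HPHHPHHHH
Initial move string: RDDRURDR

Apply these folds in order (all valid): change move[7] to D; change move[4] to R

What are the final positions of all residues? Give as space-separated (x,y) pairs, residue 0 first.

Answer: (0,0) (1,0) (1,-1) (1,-2) (2,-2) (3,-2) (4,-2) (4,-3) (4,-4)

Derivation:
Initial moves: RDDRURDR
Fold: move[7]->D => RDDRURDD (positions: [(0, 0), (1, 0), (1, -1), (1, -2), (2, -2), (2, -1), (3, -1), (3, -2), (3, -3)])
Fold: move[4]->R => RDDRRRDD (positions: [(0, 0), (1, 0), (1, -1), (1, -2), (2, -2), (3, -2), (4, -2), (4, -3), (4, -4)])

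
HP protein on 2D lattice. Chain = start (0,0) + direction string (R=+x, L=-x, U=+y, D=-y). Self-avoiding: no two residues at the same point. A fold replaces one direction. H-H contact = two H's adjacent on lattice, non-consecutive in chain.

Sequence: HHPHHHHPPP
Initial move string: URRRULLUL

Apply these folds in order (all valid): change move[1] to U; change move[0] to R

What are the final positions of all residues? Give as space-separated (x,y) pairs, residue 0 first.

Answer: (0,0) (1,0) (1,1) (2,1) (3,1) (3,2) (2,2) (1,2) (1,3) (0,3)

Derivation:
Initial moves: URRRULLUL
Fold: move[1]->U => UURRULLUL (positions: [(0, 0), (0, 1), (0, 2), (1, 2), (2, 2), (2, 3), (1, 3), (0, 3), (0, 4), (-1, 4)])
Fold: move[0]->R => RURRULLUL (positions: [(0, 0), (1, 0), (1, 1), (2, 1), (3, 1), (3, 2), (2, 2), (1, 2), (1, 3), (0, 3)])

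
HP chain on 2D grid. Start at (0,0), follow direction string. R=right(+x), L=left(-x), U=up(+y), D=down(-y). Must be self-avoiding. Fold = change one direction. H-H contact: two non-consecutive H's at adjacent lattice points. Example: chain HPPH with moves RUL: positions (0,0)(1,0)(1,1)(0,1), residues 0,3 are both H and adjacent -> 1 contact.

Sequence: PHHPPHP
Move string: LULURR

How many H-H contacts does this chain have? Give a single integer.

Positions: [(0, 0), (-1, 0), (-1, 1), (-2, 1), (-2, 2), (-1, 2), (0, 2)]
H-H contact: residue 2 @(-1,1) - residue 5 @(-1, 2)

Answer: 1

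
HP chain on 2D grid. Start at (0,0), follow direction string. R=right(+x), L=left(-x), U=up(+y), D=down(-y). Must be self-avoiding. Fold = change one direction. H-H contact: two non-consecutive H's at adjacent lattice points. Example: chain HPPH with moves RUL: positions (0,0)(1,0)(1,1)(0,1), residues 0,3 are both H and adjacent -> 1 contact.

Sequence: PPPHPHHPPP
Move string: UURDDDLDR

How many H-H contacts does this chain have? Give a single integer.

Answer: 0

Derivation:
Positions: [(0, 0), (0, 1), (0, 2), (1, 2), (1, 1), (1, 0), (1, -1), (0, -1), (0, -2), (1, -2)]
No H-H contacts found.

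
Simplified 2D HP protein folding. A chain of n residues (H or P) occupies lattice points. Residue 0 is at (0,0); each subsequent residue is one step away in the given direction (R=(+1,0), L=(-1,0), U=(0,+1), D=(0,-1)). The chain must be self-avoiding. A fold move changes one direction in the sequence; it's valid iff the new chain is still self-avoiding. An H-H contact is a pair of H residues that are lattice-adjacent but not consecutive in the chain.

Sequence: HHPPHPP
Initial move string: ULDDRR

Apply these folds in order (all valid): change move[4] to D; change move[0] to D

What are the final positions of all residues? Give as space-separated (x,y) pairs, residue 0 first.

Answer: (0,0) (0,-1) (-1,-1) (-1,-2) (-1,-3) (-1,-4) (0,-4)

Derivation:
Initial moves: ULDDRR
Fold: move[4]->D => ULDDDR (positions: [(0, 0), (0, 1), (-1, 1), (-1, 0), (-1, -1), (-1, -2), (0, -2)])
Fold: move[0]->D => DLDDDR (positions: [(0, 0), (0, -1), (-1, -1), (-1, -2), (-1, -3), (-1, -4), (0, -4)])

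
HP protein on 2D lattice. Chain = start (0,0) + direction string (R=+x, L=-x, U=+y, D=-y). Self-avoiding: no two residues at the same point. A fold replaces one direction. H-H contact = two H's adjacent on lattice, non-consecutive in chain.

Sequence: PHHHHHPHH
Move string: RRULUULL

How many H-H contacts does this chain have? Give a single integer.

Answer: 1

Derivation:
Positions: [(0, 0), (1, 0), (2, 0), (2, 1), (1, 1), (1, 2), (1, 3), (0, 3), (-1, 3)]
H-H contact: residue 1 @(1,0) - residue 4 @(1, 1)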